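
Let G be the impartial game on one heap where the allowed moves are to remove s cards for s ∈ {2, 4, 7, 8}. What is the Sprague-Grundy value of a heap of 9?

4

Grundy values for subtraction set {2, 4, 7, 8}:
k:     0  1  2  3  4  5  6  7  8  9
g(k):  0  0  1  1  2  2  0  3  1  4
So g(9) = 4.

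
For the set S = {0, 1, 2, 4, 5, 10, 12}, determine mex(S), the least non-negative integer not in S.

3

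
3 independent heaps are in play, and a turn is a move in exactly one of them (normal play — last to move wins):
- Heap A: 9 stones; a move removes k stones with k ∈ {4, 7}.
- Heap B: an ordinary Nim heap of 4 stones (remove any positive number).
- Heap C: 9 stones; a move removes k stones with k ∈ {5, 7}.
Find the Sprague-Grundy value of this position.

7

Grundy values for heap A (subtraction set {4, 7}):
g(0) = mex{} = 0
g(1) = mex{} = 0
g(2) = mex{} = 0
g(3) = mex{} = 0
g(4) = mex{0} = 1
g(5) = mex{0} = 1
g(6) = mex{0} = 1
g(7) = mex{0} = 1
g(8) = mex{0,1} = 2
g(9) = mex{0,1} = 2
So g(9) = 2.
Heap B is a plain Nim heap of size 4, so its Grundy value is 4.
For heap C, compute g(0), g(1), … with moves {5, 7}:
k:     0  1  2  3  4  5  6  7  8  9
g(k):  0  0  0  0  0  1  1  1  1  1
So g(9) = 1.
The value of a disjunctive sum is the nim-sum of the parts.
Combined value = 2 XOR 4 XOR 1 = 7.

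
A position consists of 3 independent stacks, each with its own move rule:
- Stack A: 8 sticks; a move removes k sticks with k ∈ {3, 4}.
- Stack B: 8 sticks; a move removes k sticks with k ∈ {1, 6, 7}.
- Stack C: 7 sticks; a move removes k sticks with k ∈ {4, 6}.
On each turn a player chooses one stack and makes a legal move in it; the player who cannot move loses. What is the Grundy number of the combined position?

Grundy values for stack A (subtraction set {3, 4}):
g(0) = mex{} = 0
g(1) = mex{} = 0
g(2) = mex{} = 0
g(3) = mex{0} = 1
g(4) = mex{0} = 1
g(5) = mex{0} = 1
g(6) = mex{0,1} = 2
g(7) = mex{1} = 0
g(8) = mex{1} = 0
So g(8) = 0.
Build the Grundy sequence for stack B with g(k) = mex{g(k−s) : s ∈ {1, 6, 7}, s ≤ k}:
g(0) = mex{} = 0
g(1) = mex{0} = 1
g(2) = mex{1} = 0
g(3) = mex{0} = 1
g(4) = mex{1} = 0
g(5) = mex{0} = 1
g(6) = mex{0,1} = 2
g(7) = mex{0,1,2} = 3
g(8) = mex{0,1,3} = 2
So g(8) = 2.
For stack C, compute g(0), g(1), … with moves {4, 6}:
g(0) = mex{} = 0
g(1) = mex{} = 0
g(2) = mex{} = 0
g(3) = mex{} = 0
g(4) = mex{0} = 1
g(5) = mex{0} = 1
g(6) = mex{0} = 1
g(7) = mex{0} = 1
So g(7) = 1.
By the Sprague-Grundy theorem, the Grundy value of a sum of independent games is the XOR of the component values.
Combined value = 0 XOR 2 XOR 1 = 3.

3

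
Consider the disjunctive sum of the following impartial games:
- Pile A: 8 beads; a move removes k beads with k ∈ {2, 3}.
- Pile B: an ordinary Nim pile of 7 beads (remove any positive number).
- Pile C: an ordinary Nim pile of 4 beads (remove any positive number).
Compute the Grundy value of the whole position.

2

Grundy values for pile A (subtraction set {2, 3}):
k:     0  1  2  3  4  5  6  7  8
g(k):  0  0  1  1  2  0  0  1  1
So g(8) = 1.
Pile B is a plain Nim pile of size 7, so its Grundy value is 7.
Pile C is a plain Nim pile of size 4, so its Grundy value is 4.
The value of a disjunctive sum is the nim-sum of the parts.
Combined value = 1 XOR 7 XOR 4 = 2.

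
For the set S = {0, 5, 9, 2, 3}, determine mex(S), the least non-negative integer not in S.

1

0 is in the set but 1 is not, so the mex is 1.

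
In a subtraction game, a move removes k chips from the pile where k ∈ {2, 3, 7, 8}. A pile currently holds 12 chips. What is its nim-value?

1

Grundy values for subtraction set {2, 3, 7, 8}:
k:     0  1  2  3  4  5  6  7  8  9 10 11 12
g(k):  0  0  1  1  2  0  0  1  1  2  0  0  1
So g(12) = 1.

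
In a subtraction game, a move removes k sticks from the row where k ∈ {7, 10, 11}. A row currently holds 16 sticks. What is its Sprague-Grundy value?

Compute g(0), g(1), … for moves {7, 10, 11}:
k:     0  1  2  3  4  5  6  7  8  9 10 11 12 13 14 15 16
g(k):  0  0  0  0  0  0  0  1  1  1  1  1  1  1  2  2  2
So g(16) = 2.

2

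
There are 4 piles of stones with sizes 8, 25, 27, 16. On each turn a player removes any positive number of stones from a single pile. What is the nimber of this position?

26

In binary:
  01000  (8)
  11001  (25)
  11011  (27)
  10000  (16)
  -----
  11010  (26)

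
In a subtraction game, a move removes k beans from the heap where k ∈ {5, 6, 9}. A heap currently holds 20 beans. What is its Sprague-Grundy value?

Compute g(0), g(1), … for moves {5, 6, 9}:
k:     0  1  2  3  4  5  6  7  8  9 10 11 12 13 14 15 16 17 18 19 20
g(k):  0  0  0  0  0  1  1  1  1  1  2  2  2  2  0  0  0  0  0  1  1
So g(20) = 1.

1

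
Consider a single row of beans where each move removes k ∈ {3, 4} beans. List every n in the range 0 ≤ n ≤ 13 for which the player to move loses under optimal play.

Build the Grundy sequence with g(k) = mex{g(k−s) : s ∈ {3, 4}, s ≤ k}:
g(0) = mex{} = 0
g(1) = mex{} = 0
g(2) = mex{} = 0
g(3) = mex{0} = 1
g(4) = mex{0} = 1
g(5) = mex{0} = 1
g(6) = mex{0,1} = 2
g(7) = mex{1} = 0
g(8) = mex{1} = 0
g(9) = mex{1,2} = 0
g(10) = mex{0,2} = 1
g(11) = mex{0} = 1
g(12) = mex{0} = 1
g(13) = mex{0,1} = 2
The P-positions (g = 0) in 0..13 are 0, 1, 2, 7, 8, 9.

0, 1, 2, 7, 8, 9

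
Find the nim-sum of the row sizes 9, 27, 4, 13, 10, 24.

Nim-sum: 9 ^ 27 ^ 4 ^ 13 ^ 10 ^ 24 = 9.

9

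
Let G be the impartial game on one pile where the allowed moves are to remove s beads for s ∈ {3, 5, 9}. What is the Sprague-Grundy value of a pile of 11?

1

Grundy values for subtraction set {3, 5, 9}:
k:     0  1  2  3  4  5  6  7  8  9 10 11
g(k):  0  0  0  1  1  1  2  2  0  3  3  1
So g(11) = 1.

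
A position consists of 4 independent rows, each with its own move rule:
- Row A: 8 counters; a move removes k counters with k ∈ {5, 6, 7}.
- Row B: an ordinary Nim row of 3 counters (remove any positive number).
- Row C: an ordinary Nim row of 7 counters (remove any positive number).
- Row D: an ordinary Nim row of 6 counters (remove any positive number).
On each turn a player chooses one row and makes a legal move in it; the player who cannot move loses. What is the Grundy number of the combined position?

Grundy values for row A (subtraction set {5, 6, 7}):
k:     0  1  2  3  4  5  6  7  8
g(k):  0  0  0  0  0  1  1  1  1
So g(8) = 1.
Row B is a plain Nim row of size 3, so its Grundy value is 3.
Row C is a plain Nim row of size 7, so its Grundy value is 7.
Row D is a plain Nim row of size 6, so its Grundy value is 6.
By the Sprague-Grundy theorem, the Grundy value of a sum of independent games is the XOR of the component values.
Combined value = 1 XOR 3 XOR 7 XOR 6 = 3.

3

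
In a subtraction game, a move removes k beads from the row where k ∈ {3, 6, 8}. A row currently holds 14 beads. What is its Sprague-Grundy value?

Grundy values for subtraction set {3, 6, 8}:
k:     0  1  2  3  4  5  6  7  8  9 10 11 12 13 14
g(k):  0  0  0  1  1  1  2  2  2  3  3  0  0  0  1
So g(14) = 1.

1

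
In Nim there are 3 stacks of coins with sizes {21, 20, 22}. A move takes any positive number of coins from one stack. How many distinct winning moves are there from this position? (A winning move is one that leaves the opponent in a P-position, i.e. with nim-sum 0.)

In binary:
  10101  (21)
  10100  (20)
  10110  (22)
  -----
  10111  (23)
The overall nim-sum is X = 23. A stack of size p has a winning move iff p XOR X < p (reduce it to p XOR X).
  21: 21 XOR 23 = 2 < 21 — winning move (to 2).
  20: 20 XOR 23 = 3 < 20 — winning move (to 3).
  22: 22 XOR 23 = 1 < 22 — winning move (to 1).
That gives 3 winning moves.

3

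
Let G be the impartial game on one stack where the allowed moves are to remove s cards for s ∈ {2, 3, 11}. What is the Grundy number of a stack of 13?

2

Compute g(0), g(1), … for moves {2, 3, 11}:
k:     0  1  2  3  4  5  6  7  8  9 10 11 12 13
g(k):  0  0  1  1  2  0  0  1  1  2  0  3  1  2
So g(13) = 2.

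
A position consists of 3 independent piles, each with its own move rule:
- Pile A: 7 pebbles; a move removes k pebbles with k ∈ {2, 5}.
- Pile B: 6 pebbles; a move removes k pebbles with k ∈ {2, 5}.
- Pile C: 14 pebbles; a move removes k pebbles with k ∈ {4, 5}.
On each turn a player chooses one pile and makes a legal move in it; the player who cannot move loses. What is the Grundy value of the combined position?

0

Grundy values for pile A (subtraction set {2, 5}):
g(0) = mex{} = 0
g(1) = mex{} = 0
g(2) = mex{0} = 1
g(3) = mex{0} = 1
g(4) = mex{1} = 0
g(5) = mex{0,1} = 2
g(6) = mex{0} = 1
g(7) = mex{1,2} = 0
So g(7) = 0.
Build the Grundy sequence for pile B with g(k) = mex{g(k−s) : s ∈ {2, 5}, s ≤ k}:
g(0) = mex{} = 0
g(1) = mex{} = 0
g(2) = mex{0} = 1
g(3) = mex{0} = 1
g(4) = mex{1} = 0
g(5) = mex{0,1} = 2
g(6) = mex{0} = 1
So g(6) = 1.
Build the Grundy sequence for pile C with g(k) = mex{g(k−s) : s ∈ {4, 5}, s ≤ k}:
g(0) = mex{} = 0
g(1) = mex{} = 0
g(2) = mex{} = 0
g(3) = mex{} = 0
g(4) = mex{0} = 1
g(5) = mex{0} = 1
g(6) = mex{0} = 1
g(7) = mex{0} = 1
g(8) = mex{0,1} = 2
g(9) = mex{1} = 0
g(10) = mex{1} = 0
g(11) = mex{1} = 0
g(12) = mex{1,2} = 0
g(13) = mex{0,2} = 1
g(14) = mex{0} = 1
So g(14) = 1.
By the Sprague-Grundy theorem, the Grundy value of a sum of independent games is the XOR of the component values.
Combined value = 0 XOR 1 XOR 1 = 0.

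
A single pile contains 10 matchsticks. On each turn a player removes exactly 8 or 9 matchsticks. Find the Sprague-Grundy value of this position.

1

Grundy values for subtraction set {8, 9}:
k:     0  1  2  3  4  5  6  7  8  9 10
g(k):  0  0  0  0  0  0  0  0  1  1  1
So g(10) = 1.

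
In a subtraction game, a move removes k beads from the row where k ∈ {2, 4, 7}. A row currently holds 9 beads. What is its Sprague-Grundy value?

0

Grundy values for subtraction set {2, 4, 7}:
k:     0  1  2  3  4  5  6  7  8  9
g(k):  0  0  1  1  2  2  0  3  1  0
So g(9) = 0.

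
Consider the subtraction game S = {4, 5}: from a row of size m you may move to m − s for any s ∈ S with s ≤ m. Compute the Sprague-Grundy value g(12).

0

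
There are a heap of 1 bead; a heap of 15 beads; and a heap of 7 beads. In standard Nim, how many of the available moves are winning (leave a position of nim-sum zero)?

Write each in binary and XOR column by column:
  0001  (1)
  1111  (15)
  0111  (7)
  ----
  1001  (9)
The overall nim-sum is X = 9. A heap of size p has a winning move iff p XOR X < p (reduce it to p XOR X).
  1: 1 XOR 9 = 8 ≥ 1 — no move.
  15: 15 XOR 9 = 6 < 15 — winning move (to 6).
  7: 7 XOR 9 = 14 ≥ 7 — no move.
That gives 1 winning move.

1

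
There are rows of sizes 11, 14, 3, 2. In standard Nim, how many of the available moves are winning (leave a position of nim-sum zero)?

1

Compute the nim-sum pairwise:
11 XOR 14 = 5
5 XOR 3 = 6
6 XOR 2 = 4
The overall nim-sum is X = 4. A row of size p has a winning move iff p XOR X < p (reduce it to p XOR X).
  11: 11 XOR 4 = 15 ≥ 11 — no move.
  14: 14 XOR 4 = 10 < 14 — winning move (to 10).
  3: 3 XOR 4 = 7 ≥ 3 — no move.
  2: 2 XOR 4 = 6 ≥ 2 — no move.
That gives 1 winning move.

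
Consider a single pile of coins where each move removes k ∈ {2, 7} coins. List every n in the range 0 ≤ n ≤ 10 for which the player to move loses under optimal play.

Compute g(0), g(1), … for moves {2, 7}:
k:     0  1  2  3  4  5  6  7  8  9 10
g(k):  0  0  1  1  0  0  1  1  2  0  0
The P-positions (g = 0) in 0..10 are 0, 1, 4, 5, 9, 10.

0, 1, 4, 5, 9, 10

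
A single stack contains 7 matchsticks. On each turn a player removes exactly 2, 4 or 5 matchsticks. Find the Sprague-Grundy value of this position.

Compute g(0), g(1), … for moves {2, 4, 5}:
k:     0  1  2  3  4  5  6  7
g(k):  0  0  1  1  2  2  3  0
So g(7) = 0.

0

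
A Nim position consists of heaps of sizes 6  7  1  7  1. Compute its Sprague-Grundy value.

Write each in binary and XOR column by column:
  110  (6)
  111  (7)
  001  (1)
  111  (7)
  001  (1)
  ---
  110  (6)

6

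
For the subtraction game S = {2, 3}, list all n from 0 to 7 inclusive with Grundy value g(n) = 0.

0, 1, 5, 6

Compute g(0), g(1), … for moves {2, 3}:
k:     0  1  2  3  4  5  6  7
g(k):  0  0  1  1  2  0  0  1
The P-positions (g = 0) in 0..7 are 0, 1, 5, 6.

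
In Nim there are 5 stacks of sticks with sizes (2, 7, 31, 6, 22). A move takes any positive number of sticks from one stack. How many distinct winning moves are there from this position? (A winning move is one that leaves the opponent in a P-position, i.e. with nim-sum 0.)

1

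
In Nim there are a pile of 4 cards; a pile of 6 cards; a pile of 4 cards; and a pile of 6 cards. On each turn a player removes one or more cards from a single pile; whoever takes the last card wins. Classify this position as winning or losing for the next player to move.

Compute the nim-sum pairwise:
4 ^ 6 = 2
2 ^ 4 = 6
6 ^ 6 = 0
The nim-sum is 0, so this is a P-position: the player to move is in a losing position under optimal play.

Losing position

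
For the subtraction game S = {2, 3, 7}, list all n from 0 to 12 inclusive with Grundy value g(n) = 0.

0, 1, 5, 6, 10, 11

Compute g(0), g(1), … for moves {2, 3, 7}:
g(0) = mex{} = 0
g(1) = mex{} = 0
g(2) = mex{0} = 1
g(3) = mex{0} = 1
g(4) = mex{0,1} = 2
g(5) = mex{1} = 0
g(6) = mex{1,2} = 0
g(7) = mex{0,2} = 1
g(8) = mex{0} = 1
g(9) = mex{0,1} = 2
g(10) = mex{1} = 0
g(11) = mex{1,2} = 0
g(12) = mex{0,2} = 1
The P-positions (g = 0) in 0..12 are 0, 1, 5, 6, 10, 11.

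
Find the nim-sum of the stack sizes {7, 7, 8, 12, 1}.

Compute the nim-sum pairwise:
7 ^ 7 = 0
0 ^ 8 = 8
8 ^ 12 = 4
4 ^ 1 = 5

5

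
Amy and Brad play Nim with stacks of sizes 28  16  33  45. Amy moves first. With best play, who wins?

Nim-sum: 28 XOR 16 XOR 33 XOR 45 = 0.
The nim-sum is 0, so this is a P-position: the player to move is in a losing position under optimal play; Amy is about to move from it and so loses — Brad wins.

Brad wins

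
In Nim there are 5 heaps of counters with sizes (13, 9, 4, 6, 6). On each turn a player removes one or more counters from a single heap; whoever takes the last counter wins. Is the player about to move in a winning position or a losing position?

Bitwise XOR of the heap sizes:
  1101  (13)
  1001  (9)
  0100  (4)
  0110  (6)
  0110  (6)
  ----
  0000  (0)
The nim-sum is 0, so this is a P-position: the player to move is in a losing position under optimal play.

Losing position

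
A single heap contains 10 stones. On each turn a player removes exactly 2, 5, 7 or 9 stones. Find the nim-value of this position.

Grundy values for subtraction set {2, 5, 7, 9}:
k:     0  1  2  3  4  5  6  7  8  9 10
g(k):  0  0  1  1  0  2  1  3  2  2  3
So g(10) = 3.

3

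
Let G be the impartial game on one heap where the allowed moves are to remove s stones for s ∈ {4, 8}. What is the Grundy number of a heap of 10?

Build the Grundy sequence with g(k) = mex{g(k−s) : s ∈ {4, 8}, s ≤ k}:
g(0) = mex{} = 0
g(1) = mex{} = 0
g(2) = mex{} = 0
g(3) = mex{} = 0
g(4) = mex{0} = 1
g(5) = mex{0} = 1
g(6) = mex{0} = 1
g(7) = mex{0} = 1
g(8) = mex{0,1} = 2
g(9) = mex{0,1} = 2
g(10) = mex{0,1} = 2
So g(10) = 2.

2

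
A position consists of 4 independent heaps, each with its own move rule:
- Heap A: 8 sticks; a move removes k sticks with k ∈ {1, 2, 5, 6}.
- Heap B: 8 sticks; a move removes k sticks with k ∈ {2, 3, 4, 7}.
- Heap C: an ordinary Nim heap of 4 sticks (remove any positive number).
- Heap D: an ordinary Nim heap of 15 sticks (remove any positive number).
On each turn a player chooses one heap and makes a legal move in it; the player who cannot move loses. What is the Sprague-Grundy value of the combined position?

Grundy values for heap A (subtraction set {1, 2, 5, 6}):
g(0) = mex{} = 0
g(1) = mex{0} = 1
g(2) = mex{0,1} = 2
g(3) = mex{1,2} = 0
g(4) = mex{0,2} = 1
g(5) = mex{0,1} = 2
g(6) = mex{0,1,2} = 3
g(7) = mex{1,2,3} = 0
g(8) = mex{0,2,3} = 1
So g(8) = 1.
Grundy values for heap B (subtraction set {2, 3, 4, 7}):
k:     0  1  2  3  4  5  6  7  8
g(k):  0  0  1  1  2  2  0  3  1
So g(8) = 1.
Heap C is a plain Nim heap of size 4, so its Grundy value is 4.
Heap D is a plain Nim heap of size 15, so its Grundy value is 15.
The value of a disjunctive sum is the nim-sum of the parts.
Combined value = 1 ⊕ 1 ⊕ 4 ⊕ 15 = 11.

11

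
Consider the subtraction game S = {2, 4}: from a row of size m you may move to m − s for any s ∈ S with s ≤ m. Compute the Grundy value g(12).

0

Build the Grundy sequence with g(k) = mex{g(k−s) : s ∈ {2, 4}, s ≤ k}:
k:     0  1  2  3  4  5  6  7  8  9 10 11 12
g(k):  0  0  1  1  2  2  0  0  1  1  2  2  0
So g(12) = 0.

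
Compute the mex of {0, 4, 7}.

0 is in the set but 1 is not, so the mex is 1.

1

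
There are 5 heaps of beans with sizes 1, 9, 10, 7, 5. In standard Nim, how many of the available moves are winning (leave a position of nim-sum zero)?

Write each in binary and XOR column by column:
  0001  (1)
  1001  (9)
  1010  (10)
  0111  (7)
  0101  (5)
  ----
  0000  (0)
The nim-sum is already 0, so every move leaves a nonzero nim-sum — there are no winning moves.

0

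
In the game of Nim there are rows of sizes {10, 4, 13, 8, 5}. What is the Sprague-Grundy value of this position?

In binary:
  1010  (10)
  0100  (4)
  1101  (13)
  1000  (8)
  0101  (5)
  ----
  1110  (14)

14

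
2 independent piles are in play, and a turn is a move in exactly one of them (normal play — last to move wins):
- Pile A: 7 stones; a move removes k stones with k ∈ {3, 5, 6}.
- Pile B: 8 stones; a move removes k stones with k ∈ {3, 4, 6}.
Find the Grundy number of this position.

0

Grundy values for pile A (subtraction set {3, 5, 6}):
g(0) = mex{} = 0
g(1) = mex{} = 0
g(2) = mex{} = 0
g(3) = mex{0} = 1
g(4) = mex{0} = 1
g(5) = mex{0} = 1
g(6) = mex{0,1} = 2
g(7) = mex{0,1} = 2
So g(7) = 2.
Grundy values for pile B (subtraction set {3, 4, 6}):
g(0) = mex{} = 0
g(1) = mex{} = 0
g(2) = mex{} = 0
g(3) = mex{0} = 1
g(4) = mex{0} = 1
g(5) = mex{0} = 1
g(6) = mex{0,1} = 2
g(7) = mex{0,1} = 2
g(8) = mex{0,1} = 2
So g(8) = 2.
The value of a disjunctive sum is the nim-sum of the parts.
Combined value = 2 XOR 2 = 0.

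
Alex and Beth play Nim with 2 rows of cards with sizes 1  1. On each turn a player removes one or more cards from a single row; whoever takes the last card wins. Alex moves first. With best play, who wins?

Compute the nim-sum pairwise:
1 XOR 1 = 0
The nim-sum is 0, so this is a P-position: the player to move is in a losing position under optimal play; Alex is about to move from it and so loses — Beth wins.

Beth wins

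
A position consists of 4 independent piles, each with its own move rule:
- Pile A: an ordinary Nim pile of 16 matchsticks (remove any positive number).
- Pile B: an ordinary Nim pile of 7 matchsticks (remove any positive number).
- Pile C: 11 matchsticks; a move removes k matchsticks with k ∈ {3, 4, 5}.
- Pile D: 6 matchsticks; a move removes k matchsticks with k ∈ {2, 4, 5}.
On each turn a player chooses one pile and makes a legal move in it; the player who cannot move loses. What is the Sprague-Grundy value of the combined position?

Pile A is a plain Nim pile of size 16, so its Grundy value is 16.
Pile B is a plain Nim pile of size 7, so its Grundy value is 7.
Build the Grundy sequence for pile C with g(k) = mex{g(k−s) : s ∈ {3, 4, 5}, s ≤ k}:
g(0) = mex{} = 0
g(1) = mex{} = 0
g(2) = mex{} = 0
g(3) = mex{0} = 1
g(4) = mex{0} = 1
g(5) = mex{0} = 1
g(6) = mex{0,1} = 2
g(7) = mex{0,1} = 2
g(8) = mex{1} = 0
g(9) = mex{1,2} = 0
g(10) = mex{1,2} = 0
g(11) = mex{0,2} = 1
So g(11) = 1.
For pile D, compute g(0), g(1), … with moves {2, 4, 5}:
k:     0  1  2  3  4  5  6
g(k):  0  0  1  1  2  2  3
So g(6) = 3.
The value of a disjunctive sum is the nim-sum of the parts.
Combined value = 16 ⊕ 7 ⊕ 1 ⊕ 3 = 21.

21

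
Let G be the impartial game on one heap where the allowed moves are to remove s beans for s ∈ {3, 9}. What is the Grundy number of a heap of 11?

Grundy values for subtraction set {3, 9}:
k:     0  1  2  3  4  5  6  7  8  9 10 11
g(k):  0  0  0  1  1  1  0  0  0  1  1  1
So g(11) = 1.

1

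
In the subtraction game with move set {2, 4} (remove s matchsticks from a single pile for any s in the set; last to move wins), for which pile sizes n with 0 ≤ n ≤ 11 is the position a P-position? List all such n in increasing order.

0, 1, 6, 7

Build the Grundy sequence with g(k) = mex{g(k−s) : s ∈ {2, 4}, s ≤ k}:
k:     0  1  2  3  4  5  6  7  8  9 10 11
g(k):  0  0  1  1  2  2  0  0  1  1  2  2
The P-positions (g = 0) in 0..11 are 0, 1, 6, 7.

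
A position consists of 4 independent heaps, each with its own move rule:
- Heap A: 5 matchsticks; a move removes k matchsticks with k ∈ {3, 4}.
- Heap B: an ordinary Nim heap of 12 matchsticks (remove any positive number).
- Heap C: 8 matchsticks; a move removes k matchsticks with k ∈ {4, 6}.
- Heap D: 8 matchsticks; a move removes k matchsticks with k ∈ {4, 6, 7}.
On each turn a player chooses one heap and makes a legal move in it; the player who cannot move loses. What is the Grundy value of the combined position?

13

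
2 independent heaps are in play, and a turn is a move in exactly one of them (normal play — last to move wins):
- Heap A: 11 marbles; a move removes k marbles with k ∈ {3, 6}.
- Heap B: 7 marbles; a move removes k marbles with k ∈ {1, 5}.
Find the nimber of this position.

For heap A, compute g(0), g(1), … with moves {3, 6}:
k:     0  1  2  3  4  5  6  7  8  9 10 11
g(k):  0  0  0  1  1  1  2  2  2  0  0  0
So g(11) = 0.
Grundy values for heap B (subtraction set {1, 5}):
k:     0  1  2  3  4  5  6  7
g(k):  0  1  0  1  0  1  0  1
So g(7) = 1.
The value of a disjunctive sum is the nim-sum of the parts.
Combined value = 0 ⊕ 1 = 1.

1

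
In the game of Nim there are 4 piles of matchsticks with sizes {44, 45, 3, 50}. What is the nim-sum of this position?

48

Nim-sum: 44 ⊕ 45 ⊕ 3 ⊕ 50 = 48.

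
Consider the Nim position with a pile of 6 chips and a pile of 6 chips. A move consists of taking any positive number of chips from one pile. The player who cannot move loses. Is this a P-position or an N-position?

P-position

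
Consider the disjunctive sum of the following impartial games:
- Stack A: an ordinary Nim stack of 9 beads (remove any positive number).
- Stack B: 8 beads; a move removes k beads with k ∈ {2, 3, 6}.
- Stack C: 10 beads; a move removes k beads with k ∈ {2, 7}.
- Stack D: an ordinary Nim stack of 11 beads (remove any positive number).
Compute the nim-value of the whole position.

0

Stack A is a plain Nim stack of size 9, so its Grundy value is 9.
Grundy values for stack B (subtraction set {2, 3, 6}):
g(0) = mex{} = 0
g(1) = mex{} = 0
g(2) = mex{0} = 1
g(3) = mex{0} = 1
g(4) = mex{0,1} = 2
g(5) = mex{1} = 0
g(6) = mex{0,1,2} = 3
g(7) = mex{0,2} = 1
g(8) = mex{0,1,3} = 2
So g(8) = 2.
Build the Grundy sequence for stack C with g(k) = mex{g(k−s) : s ∈ {2, 7}, s ≤ k}:
k:     0  1  2  3  4  5  6  7  8  9 10
g(k):  0  0  1  1  0  0  1  1  2  0  0
So g(10) = 0.
Stack D is a plain Nim stack of size 11, so its Grundy value is 11.
By the Sprague-Grundy theorem, the Grundy value of a sum of independent games is the XOR of the component values.
Combined value = 9 XOR 2 XOR 0 XOR 11 = 0.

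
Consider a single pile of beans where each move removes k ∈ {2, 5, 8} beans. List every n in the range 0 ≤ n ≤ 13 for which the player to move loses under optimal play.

0, 1, 4, 7, 10, 11

Build the Grundy sequence with g(k) = mex{g(k−s) : s ∈ {2, 5, 8}, s ≤ k}:
g(0) = mex{} = 0
g(1) = mex{} = 0
g(2) = mex{0} = 1
g(3) = mex{0} = 1
g(4) = mex{1} = 0
g(5) = mex{0,1} = 2
g(6) = mex{0} = 1
g(7) = mex{1,2} = 0
g(8) = mex{0,1} = 2
g(9) = mex{0} = 1
g(10) = mex{1,2} = 0
g(11) = mex{1} = 0
g(12) = mex{0} = 1
g(13) = mex{0,2} = 1
The P-positions (g = 0) in 0..13 are 0, 1, 4, 7, 10, 11.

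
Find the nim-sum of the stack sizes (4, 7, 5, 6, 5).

5

Nim-sum: 4 ⊕ 7 ⊕ 5 ⊕ 6 ⊕ 5 = 5.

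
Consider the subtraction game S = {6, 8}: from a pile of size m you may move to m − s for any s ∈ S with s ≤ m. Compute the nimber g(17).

Grundy values for subtraction set {6, 8}:
k:     0  1  2  3  4  5  6  7  8  9 10 11 12 13 14 15 16 17
g(k):  0  0  0  0  0  0  1  1  1  1  1  1  2  2  0  0  0  0
So g(17) = 0.

0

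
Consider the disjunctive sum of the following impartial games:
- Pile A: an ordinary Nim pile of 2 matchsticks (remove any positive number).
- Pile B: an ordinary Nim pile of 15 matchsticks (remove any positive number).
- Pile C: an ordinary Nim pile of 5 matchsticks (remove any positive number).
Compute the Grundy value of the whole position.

Pile A is a plain Nim pile of size 2, so its Grundy value is 2.
Pile B is a plain Nim pile of size 15, so its Grundy value is 15.
Pile C is a plain Nim pile of size 5, so its Grundy value is 5.
By the Sprague-Grundy theorem, the Grundy value of a sum of independent games is the XOR of the component values.
Combined value = 2 ⊕ 15 ⊕ 5 = 8.

8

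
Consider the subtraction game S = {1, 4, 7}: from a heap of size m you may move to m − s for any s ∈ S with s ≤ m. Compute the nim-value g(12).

2

Compute g(0), g(1), … for moves {1, 4, 7}:
g(0) = mex{} = 0
g(1) = mex{0} = 1
g(2) = mex{1} = 0
g(3) = mex{0} = 1
g(4) = mex{0,1} = 2
g(5) = mex{1,2} = 0
g(6) = mex{0} = 1
g(7) = mex{0,1} = 2
g(8) = mex{1,2} = 0
g(9) = mex{0} = 1
g(10) = mex{1} = 0
g(11) = mex{0,2} = 1
g(12) = mex{0,1} = 2
So g(12) = 2.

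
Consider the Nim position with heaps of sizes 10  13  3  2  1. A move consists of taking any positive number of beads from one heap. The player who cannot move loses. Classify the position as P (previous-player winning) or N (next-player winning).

Nim-sum: 10 ^ 13 ^ 3 ^ 2 ^ 1 = 7.
The nim-sum is 7 ≠ 0, so this is an N-position: the player to move can win.

N-position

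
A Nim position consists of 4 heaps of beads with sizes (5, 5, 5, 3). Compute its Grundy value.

Nim-sum: 5 XOR 5 XOR 5 XOR 3 = 6.

6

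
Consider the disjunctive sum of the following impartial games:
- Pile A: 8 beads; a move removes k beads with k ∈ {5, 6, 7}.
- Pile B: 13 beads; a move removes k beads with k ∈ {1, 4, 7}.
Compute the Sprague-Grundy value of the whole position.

Grundy values for pile A (subtraction set {5, 6, 7}):
g(0) = mex{} = 0
g(1) = mex{} = 0
g(2) = mex{} = 0
g(3) = mex{} = 0
g(4) = mex{} = 0
g(5) = mex{0} = 1
g(6) = mex{0} = 1
g(7) = mex{0} = 1
g(8) = mex{0} = 1
So g(8) = 1.
Build the Grundy sequence for pile B with g(k) = mex{g(k−s) : s ∈ {1, 4, 7}, s ≤ k}:
k:     0  1  2  3  4  5  6  7  8  9 10 11 12 13
g(k):  0  1  0  1  2  0  1  2  0  1  0  1  2  0
So g(13) = 0.
By the Sprague-Grundy theorem, the Grundy value of a sum of independent games is the XOR of the component values.
Combined value = 1 ⊕ 0 = 1.

1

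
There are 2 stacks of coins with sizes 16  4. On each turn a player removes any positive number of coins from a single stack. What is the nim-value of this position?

20

Bitwise XOR of the heap sizes:
  10000  (16)
  00100  (4)
  -----
  10100  (20)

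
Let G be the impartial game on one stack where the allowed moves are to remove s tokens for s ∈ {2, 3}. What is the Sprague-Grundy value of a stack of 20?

Compute g(0), g(1), … for moves {2, 3}:
k:     0  1  2  3  4  5  6  7  8  9 10 11 12 13 14 15 16 17 18 19 20
g(k):  0  0  1  1  2  0  0  1  1  2  0  0  1  1  2  0  0  1  1  2  0
So g(20) = 0.

0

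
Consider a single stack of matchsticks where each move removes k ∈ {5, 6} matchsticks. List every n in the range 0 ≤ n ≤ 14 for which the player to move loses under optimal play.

0, 1, 2, 3, 4, 11, 12, 13, 14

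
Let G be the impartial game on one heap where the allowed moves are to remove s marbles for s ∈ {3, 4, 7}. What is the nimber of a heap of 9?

3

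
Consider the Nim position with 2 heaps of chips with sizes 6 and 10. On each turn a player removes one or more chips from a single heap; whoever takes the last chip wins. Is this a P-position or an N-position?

Write each in binary and XOR column by column:
  0110  (6)
  1010  (10)
  ----
  1100  (12)
The nim-sum is 12 ≠ 0, so this is an N-position: the player to move can win.

N-position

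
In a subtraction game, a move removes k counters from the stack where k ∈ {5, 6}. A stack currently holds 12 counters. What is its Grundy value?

Compute g(0), g(1), … for moves {5, 6}:
k:     0  1  2  3  4  5  6  7  8  9 10 11 12
g(k):  0  0  0  0  0  1  1  1  1  1  2  0  0
So g(12) = 0.

0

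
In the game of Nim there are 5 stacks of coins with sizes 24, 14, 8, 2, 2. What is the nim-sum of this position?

Compute the nim-sum pairwise:
24 ^ 14 = 22
22 ^ 8 = 30
30 ^ 2 = 28
28 ^ 2 = 30

30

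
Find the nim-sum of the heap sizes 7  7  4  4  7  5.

Nim-sum: 7 XOR 7 XOR 4 XOR 4 XOR 7 XOR 5 = 2.

2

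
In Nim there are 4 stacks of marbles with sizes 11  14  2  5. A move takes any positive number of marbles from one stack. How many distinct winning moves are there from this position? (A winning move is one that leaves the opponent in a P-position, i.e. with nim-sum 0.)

3

Bitwise XOR of the heap sizes:
  1011  (11)
  1110  (14)
  0010  (2)
  0101  (5)
  ----
  0010  (2)
The overall nim-sum is X = 2. A stack of size p has a winning move iff p XOR X < p (reduce it to p XOR X).
  11: 11 XOR 2 = 9 < 11 — winning move (to 9).
  14: 14 XOR 2 = 12 < 14 — winning move (to 12).
  2: 2 XOR 2 = 0 < 2 — winning move (to 0).
  5: 5 XOR 2 = 7 ≥ 5 — no move.
That gives 3 winning moves.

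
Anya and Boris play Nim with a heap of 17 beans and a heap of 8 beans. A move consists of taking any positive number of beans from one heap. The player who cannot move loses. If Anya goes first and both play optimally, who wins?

Anya wins

Compute the nim-sum pairwise:
17 ^ 8 = 25
The nim-sum is 25 ≠ 0, so this is an N-position: the player to move can win; Anya has a winning move.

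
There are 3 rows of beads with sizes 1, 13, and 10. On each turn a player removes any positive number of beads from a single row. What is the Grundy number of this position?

6

Nim-sum: 1 ^ 13 ^ 10 = 6.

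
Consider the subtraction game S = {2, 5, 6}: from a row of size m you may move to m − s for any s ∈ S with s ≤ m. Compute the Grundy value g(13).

1

Build the Grundy sequence with g(k) = mex{g(k−s) : s ∈ {2, 5, 6}, s ≤ k}:
g(0) = mex{} = 0
g(1) = mex{} = 0
g(2) = mex{0} = 1
g(3) = mex{0} = 1
g(4) = mex{1} = 0
g(5) = mex{0,1} = 2
g(6) = mex{0} = 1
g(7) = mex{0,1,2} = 3
g(8) = mex{1} = 0
g(9) = mex{0,1,3} = 2
g(10) = mex{0,2} = 1
g(11) = mex{1,2} = 0
g(12) = mex{1,3} = 0
g(13) = mex{0,3} = 1
So g(13) = 1.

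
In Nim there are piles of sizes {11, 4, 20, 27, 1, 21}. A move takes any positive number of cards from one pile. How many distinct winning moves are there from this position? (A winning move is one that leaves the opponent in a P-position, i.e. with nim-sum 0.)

3

Bitwise XOR of the heap sizes:
  01011  (11)
  00100  (4)
  10100  (20)
  11011  (27)
  00001  (1)
  10101  (21)
  -----
  10100  (20)
The overall nim-sum is X = 20. A pile of size p has a winning move iff p XOR X < p (reduce it to p XOR X).
  11: 11 XOR 20 = 31 ≥ 11 — no move.
  4: 4 XOR 20 = 16 ≥ 4 — no move.
  20: 20 XOR 20 = 0 < 20 — winning move (to 0).
  27: 27 XOR 20 = 15 < 27 — winning move (to 15).
  1: 1 XOR 20 = 21 ≥ 1 — no move.
  21: 21 XOR 20 = 1 < 21 — winning move (to 1).
That gives 3 winning moves.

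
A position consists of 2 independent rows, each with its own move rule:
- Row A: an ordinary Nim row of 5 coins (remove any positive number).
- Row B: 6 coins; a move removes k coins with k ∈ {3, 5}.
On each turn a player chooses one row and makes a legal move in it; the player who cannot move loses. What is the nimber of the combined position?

7

Row A is a plain Nim row of size 5, so its Grundy value is 5.
Grundy values for row B (subtraction set {3, 5}):
k:     0  1  2  3  4  5  6
g(k):  0  0  0  1  1  1  2
So g(6) = 2.
By the Sprague-Grundy theorem, the Grundy value of a sum of independent games is the XOR of the component values.
Combined value = 5 XOR 2 = 7.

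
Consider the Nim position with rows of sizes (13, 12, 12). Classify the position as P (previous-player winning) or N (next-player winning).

N-position

Write each in binary and XOR column by column:
  1101  (13)
  1100  (12)
  1100  (12)
  ----
  1101  (13)
The nim-sum is 13 ≠ 0, so this is an N-position: the player to move can win.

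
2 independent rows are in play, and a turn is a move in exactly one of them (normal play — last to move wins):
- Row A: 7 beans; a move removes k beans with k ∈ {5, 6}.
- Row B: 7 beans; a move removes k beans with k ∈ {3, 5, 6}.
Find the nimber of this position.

3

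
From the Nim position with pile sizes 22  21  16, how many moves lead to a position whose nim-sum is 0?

3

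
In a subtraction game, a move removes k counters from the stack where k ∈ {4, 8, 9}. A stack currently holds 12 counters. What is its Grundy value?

Grundy values for subtraction set {4, 8, 9}:
k:     0  1  2  3  4  5  6  7  8  9 10 11 12
g(k):  0  0  0  0  1  1  1  1  2  2  2  2  3
So g(12) = 3.

3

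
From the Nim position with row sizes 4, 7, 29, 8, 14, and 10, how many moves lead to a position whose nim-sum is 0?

Nim-sum: 4 ^ 7 ^ 29 ^ 8 ^ 14 ^ 10 = 18.
The overall nim-sum is X = 18. A row of size p has a winning move iff p XOR X < p (reduce it to p XOR X).
  4: 4 XOR 18 = 22 ≥ 4 — no move.
  7: 7 XOR 18 = 21 ≥ 7 — no move.
  29: 29 XOR 18 = 15 < 29 — winning move (to 15).
  8: 8 XOR 18 = 26 ≥ 8 — no move.
  14: 14 XOR 18 = 28 ≥ 14 — no move.
  10: 10 XOR 18 = 24 ≥ 10 — no move.
That gives 1 winning move.

1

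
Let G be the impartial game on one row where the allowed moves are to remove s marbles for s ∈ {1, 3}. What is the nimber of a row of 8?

Grundy values for subtraction set {1, 3}:
g(0) = mex{} = 0
g(1) = mex{0} = 1
g(2) = mex{1} = 0
g(3) = mex{0} = 1
g(4) = mex{1} = 0
g(5) = mex{0} = 1
g(6) = mex{1} = 0
g(7) = mex{0} = 1
g(8) = mex{1} = 0
So g(8) = 0.

0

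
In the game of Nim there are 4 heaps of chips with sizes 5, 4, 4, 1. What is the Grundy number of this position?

4

Write each in binary and XOR column by column:
  101  (5)
  100  (4)
  100  (4)
  001  (1)
  ---
  100  (4)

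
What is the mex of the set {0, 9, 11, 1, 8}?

2

The values 0, 1 are all present; 2 is the first non-negative integer missing from the set.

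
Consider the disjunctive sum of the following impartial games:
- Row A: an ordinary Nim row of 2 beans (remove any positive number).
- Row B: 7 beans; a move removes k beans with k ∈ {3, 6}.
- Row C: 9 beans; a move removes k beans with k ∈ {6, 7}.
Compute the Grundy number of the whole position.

1

Row A is a plain Nim row of size 2, so its Grundy value is 2.
Grundy values for row B (subtraction set {3, 6}):
k:     0  1  2  3  4  5  6  7
g(k):  0  0  0  1  1  1  2  2
So g(7) = 2.
For row C, compute g(0), g(1), … with moves {6, 7}:
g(0) = mex{} = 0
g(1) = mex{} = 0
g(2) = mex{} = 0
g(3) = mex{} = 0
g(4) = mex{} = 0
g(5) = mex{} = 0
g(6) = mex{0} = 1
g(7) = mex{0} = 1
g(8) = mex{0} = 1
g(9) = mex{0} = 1
So g(9) = 1.
The value of a disjunctive sum is the nim-sum of the parts.
Combined value = 2 XOR 2 XOR 1 = 1.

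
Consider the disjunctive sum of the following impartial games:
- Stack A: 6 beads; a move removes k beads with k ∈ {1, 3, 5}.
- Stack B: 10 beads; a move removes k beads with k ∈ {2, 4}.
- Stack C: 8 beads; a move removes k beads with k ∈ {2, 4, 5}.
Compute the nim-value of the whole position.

2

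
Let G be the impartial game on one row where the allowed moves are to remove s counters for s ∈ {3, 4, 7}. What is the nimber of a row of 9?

3

Grundy values for subtraction set {3, 4, 7}:
g(0) = mex{} = 0
g(1) = mex{} = 0
g(2) = mex{} = 0
g(3) = mex{0} = 1
g(4) = mex{0} = 1
g(5) = mex{0} = 1
g(6) = mex{0,1} = 2
g(7) = mex{0,1} = 2
g(8) = mex{0,1} = 2
g(9) = mex{0,1,2} = 3
So g(9) = 3.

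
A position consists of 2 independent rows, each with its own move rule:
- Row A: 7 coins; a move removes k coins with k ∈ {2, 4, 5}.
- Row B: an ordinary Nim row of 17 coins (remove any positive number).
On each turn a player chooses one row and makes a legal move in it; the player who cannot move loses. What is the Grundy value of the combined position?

Grundy values for row A (subtraction set {2, 4, 5}):
k:     0  1  2  3  4  5  6  7
g(k):  0  0  1  1  2  2  3  0
So g(7) = 0.
Row B is a plain Nim row of size 17, so its Grundy value is 17.
By the Sprague-Grundy theorem, the Grundy value of a sum of independent games is the XOR of the component values.
Combined value = 0 ⊕ 17 = 17.

17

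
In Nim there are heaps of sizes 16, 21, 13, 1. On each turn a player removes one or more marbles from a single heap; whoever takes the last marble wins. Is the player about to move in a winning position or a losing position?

Compute the nim-sum pairwise:
16 ^ 21 = 5
5 ^ 13 = 8
8 ^ 1 = 9
The nim-sum is 9 ≠ 0, so this is an N-position: the player to move can win.

Winning position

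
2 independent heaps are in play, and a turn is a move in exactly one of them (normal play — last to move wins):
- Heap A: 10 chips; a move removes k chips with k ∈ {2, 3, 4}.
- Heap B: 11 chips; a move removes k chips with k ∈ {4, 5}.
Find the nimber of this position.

2

Build the Grundy sequence for heap A with g(k) = mex{g(k−s) : s ∈ {2, 3, 4}, s ≤ k}:
k:     0  1  2  3  4  5  6  7  8  9 10
g(k):  0  0  1  1  2  2  0  0  1  1  2
So g(10) = 2.
Build the Grundy sequence for heap B with g(k) = mex{g(k−s) : s ∈ {4, 5}, s ≤ k}:
k:     0  1  2  3  4  5  6  7  8  9 10 11
g(k):  0  0  0  0  1  1  1  1  2  0  0  0
So g(11) = 0.
By the Sprague-Grundy theorem, the Grundy value of a sum of independent games is the XOR of the component values.
Combined value = 2 ⊕ 0 = 2.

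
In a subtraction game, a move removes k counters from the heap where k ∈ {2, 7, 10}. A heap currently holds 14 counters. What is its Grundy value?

Compute g(0), g(1), … for moves {2, 7, 10}:
k:     0  1  2  3  4  5  6  7  8  9 10 11 12 13 14
g(k):  0  0  1  1  0  0  1  1  2  0  3  1  2  0  3
So g(14) = 3.

3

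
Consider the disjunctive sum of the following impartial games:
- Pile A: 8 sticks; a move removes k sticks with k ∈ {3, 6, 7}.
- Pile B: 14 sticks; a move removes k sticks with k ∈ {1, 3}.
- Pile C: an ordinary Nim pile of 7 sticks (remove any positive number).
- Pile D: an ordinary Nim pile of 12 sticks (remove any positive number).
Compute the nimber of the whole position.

Build the Grundy sequence for pile A with g(k) = mex{g(k−s) : s ∈ {3, 6, 7}, s ≤ k}:
g(0) = mex{} = 0
g(1) = mex{} = 0
g(2) = mex{} = 0
g(3) = mex{0} = 1
g(4) = mex{0} = 1
g(5) = mex{0} = 1
g(6) = mex{0,1} = 2
g(7) = mex{0,1} = 2
g(8) = mex{0,1} = 2
So g(8) = 2.
Grundy values for pile B (subtraction set {1, 3}):
g(0) = mex{} = 0
g(1) = mex{0} = 1
g(2) = mex{1} = 0
g(3) = mex{0} = 1
g(4) = mex{1} = 0
g(5) = mex{0} = 1
g(6) = mex{1} = 0
g(7) = mex{0} = 1
g(8) = mex{1} = 0
g(9) = mex{0} = 1
g(10) = mex{1} = 0
g(11) = mex{0} = 1
g(12) = mex{1} = 0
g(13) = mex{0} = 1
g(14) = mex{1} = 0
So g(14) = 0.
Pile C is a plain Nim pile of size 7, so its Grundy value is 7.
Pile D is a plain Nim pile of size 12, so its Grundy value is 12.
By the Sprague-Grundy theorem, the Grundy value of a sum of independent games is the XOR of the component values.
Combined value = 2 XOR 0 XOR 7 XOR 12 = 9.

9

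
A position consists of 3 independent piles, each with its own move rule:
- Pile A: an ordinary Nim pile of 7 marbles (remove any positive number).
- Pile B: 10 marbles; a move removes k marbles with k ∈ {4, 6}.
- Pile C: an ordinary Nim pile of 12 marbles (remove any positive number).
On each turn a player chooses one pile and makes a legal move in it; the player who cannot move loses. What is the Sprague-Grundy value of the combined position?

Pile A is a plain Nim pile of size 7, so its Grundy value is 7.
For pile B, compute g(0), g(1), … with moves {4, 6}:
g(0) = mex{} = 0
g(1) = mex{} = 0
g(2) = mex{} = 0
g(3) = mex{} = 0
g(4) = mex{0} = 1
g(5) = mex{0} = 1
g(6) = mex{0} = 1
g(7) = mex{0} = 1
g(8) = mex{0,1} = 2
g(9) = mex{0,1} = 2
g(10) = mex{1} = 0
So g(10) = 0.
Pile C is a plain Nim pile of size 12, so its Grundy value is 12.
The value of a disjunctive sum is the nim-sum of the parts.
Combined value = 7 ⊕ 0 ⊕ 12 = 11.

11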